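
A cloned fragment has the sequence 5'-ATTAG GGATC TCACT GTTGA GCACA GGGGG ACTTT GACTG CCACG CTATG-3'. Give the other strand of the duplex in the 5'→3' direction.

The complement of ATTAGGGATCTCACTGTTGAGCACAGGGGGACTTTGACTGCCACGCTATG is TAATCCCTAGAGTGACAACTCGTGTCCCCCTGAAACTGACGGTGCGATAC (A↔T, G↔C). DNA strands are antiparallel, so the complementary strand runs 3'→5'; reversing gives the 5'→3' form.

5'-CATAGCGTGGCAGTCAAAGTCCCCCTGTGCTCAACAGTGAGATCCCTAAT-3'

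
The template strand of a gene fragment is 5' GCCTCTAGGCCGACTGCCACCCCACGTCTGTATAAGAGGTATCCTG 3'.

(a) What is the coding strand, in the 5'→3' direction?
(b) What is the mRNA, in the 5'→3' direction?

(a) The coding strand is the reverse complement of the template: complement CGGAGATCCGGCTGACGGTGGGGTGCAGACATATTCTCCATAGGAC, then reverse.
(b) mRNA has the coding-strand sequence with T→U.

(a) 5'-CAGGATACCTCTTATACAGACGTGGGGTGGCAGTCGGCCTAGAGGC-3'
(b) 5'-CAGGAUACCUCUUAUACAGACGUGGGGUGGCAGUCGGCCUAGAGGC-3'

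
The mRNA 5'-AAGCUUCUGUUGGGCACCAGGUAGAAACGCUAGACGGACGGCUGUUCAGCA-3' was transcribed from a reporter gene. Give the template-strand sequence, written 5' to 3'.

5′-TGCTGAACAGCCGTCCGTCTAGCGTTTCTACCTGGTGCCCAACAGAAGCTT-3′

Replace U with T to get the coding DNA strand: AAGCTTCTGTTGGGCACCAGGTAGAAACGCTAGACGGACGGCTGTTCAGCA. The template strand is its reverse complement (complement TTCGAAGACAACCCGTGGTCCATCTTTGCGATCTGCCTGCCGACAAGTCGT, then reverse).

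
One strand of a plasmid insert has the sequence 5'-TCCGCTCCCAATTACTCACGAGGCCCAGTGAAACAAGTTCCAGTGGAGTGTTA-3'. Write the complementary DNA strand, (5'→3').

5'-TAACACTCCACTGGAACTTGTTTCACTGGGCCTCGTGAGTAATTGGGAGCGGA-3'

Pairing A↔T and G↔C gives AGGCGAGGGTTAATGAGTGCTCCGGGTCACTTTGTTCAAGGTCACCTCACAAT, running 3'→5'. Reverse for the 5'→3' convention.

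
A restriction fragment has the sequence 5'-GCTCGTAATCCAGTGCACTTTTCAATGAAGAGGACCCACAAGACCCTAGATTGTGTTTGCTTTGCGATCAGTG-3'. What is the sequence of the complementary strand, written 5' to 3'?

Pairing A↔T and G↔C gives CGAGCATTAGGTCACGTGAAAAGTTACTTCTCCTGGGTGTTCTGGGATCTAACACAAACGAAACGCTAGTCAC, running 3'→5'. Reverse for the 5'→3' convention.

5'-CACTGATCGCAAAGCAAACACAATCTAGGGTCTTGTGGGTCCTCTTCATTGAAAAGTGCACTGGATTACGAGC-3'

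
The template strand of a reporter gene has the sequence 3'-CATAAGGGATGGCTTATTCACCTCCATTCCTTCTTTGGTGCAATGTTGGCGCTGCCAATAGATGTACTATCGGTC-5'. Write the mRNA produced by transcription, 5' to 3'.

5'-GUAUUCCCUACCGAAUAAGUGGAGGUAAGGAAGAAACCACGUUACAACCGCGACGGUUAUCUACAUGAUAGCCAG-3'

Reading the template 3'→5' as shown, RNA polymerase pairs each base (A→U, T→A, G↔C) to build mRNA 5'→3' directly.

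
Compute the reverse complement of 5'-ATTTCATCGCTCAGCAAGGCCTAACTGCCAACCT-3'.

5'-AGGTTGGCAGTTAGGCCTTGCTGAGCGATGAAAT-3'

Reading the sequence 3'→5' and pairing each base (A↔T, G↔C) gives the reverse complement directly.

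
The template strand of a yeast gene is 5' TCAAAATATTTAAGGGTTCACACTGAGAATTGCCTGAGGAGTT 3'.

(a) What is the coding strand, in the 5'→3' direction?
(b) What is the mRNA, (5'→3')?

(a) 5'-AACTCCTCAGGCAATTCTCAGTGTGAACCCTTAAATATTTTGA-3'
(b) 5′-AACUCCUCAGGCAAUUCUCAGUGUGAACCCUUAAAUAUUUUGA-3′

(a) The coding strand is the reverse complement of the template: complement AGTTTTATAAATTCCCAAGTGTGACTCTTAACGGACTCCTCAA, then reverse.
(b) mRNA has the coding-strand sequence with T→U.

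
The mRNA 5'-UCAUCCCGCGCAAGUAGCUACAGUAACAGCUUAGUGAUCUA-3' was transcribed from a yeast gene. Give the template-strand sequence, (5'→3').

Replace U with T to get the coding DNA strand: TCATCCCGCGCAAGTAGCTACAGTAACAGCTTAGTGATCTA. The template strand is its reverse complement (complement AGTAGGGCGCGTTCATCGATGTCATTGTCGAATCACTAGAT, then reverse).

5′-TAGATCACTAAGCTGTTACTGTAGCTACTTGCGCGGGATGA-3′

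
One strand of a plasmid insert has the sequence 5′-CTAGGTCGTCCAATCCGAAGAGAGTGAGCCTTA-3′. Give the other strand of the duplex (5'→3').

5'-TAAGGCTCACTCTCTTCGGATTGGACGACCTAG-3'

The complement of CTAGGTCGTCCAATCCGAAGAGAGTGAGCCTTA is GATCCAGCAGGTTAGGCTTCTCTCACTCGGAAT (A↔T, G↔C). DNA strands are antiparallel, so the complementary strand runs 3'→5'; reversing gives the 5'→3' form.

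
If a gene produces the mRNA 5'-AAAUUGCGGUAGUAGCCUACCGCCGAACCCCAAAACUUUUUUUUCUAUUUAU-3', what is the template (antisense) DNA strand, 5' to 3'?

5'-ATAAATAGAAAAAAAAGTTTTGGGGTTCGGCGGTAGGCTACTACCGCAATTT-3'

Replace U with T to get the coding DNA strand: AAATTGCGGTAGTAGCCTACCGCCGAACCCCAAAACTTTTTTTTCTATTTAT. The template strand is its reverse complement (complement TTTAACGCCATCATCGGATGGCGGCTTGGGGTTTTGAAAAAAAAGATAAATA, then reverse).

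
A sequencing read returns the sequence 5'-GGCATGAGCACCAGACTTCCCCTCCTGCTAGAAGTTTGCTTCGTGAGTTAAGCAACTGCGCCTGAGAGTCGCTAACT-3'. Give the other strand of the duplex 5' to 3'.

5′-AGTTAGCGACTCTCAGGCGCAGTTGCTTAACTCACGAAGCAAACTTCTAGCAGGAGGGGAAGTCTGGTGCTCATGCC-3′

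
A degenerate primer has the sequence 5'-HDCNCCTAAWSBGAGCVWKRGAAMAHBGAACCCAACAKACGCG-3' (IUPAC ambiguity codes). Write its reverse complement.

5'-CGCGTMTGTTGGGTTCVDTKTTCYMWBGCTCVSWTTAGGNGHD-3'

Standard pairs A↔T, G↔C; ambiguity codes pair R↔Y, M↔K, W↔W, S↔S, B↔V, D↔H, N↔N. Complement (DHGNGGATTWSVCTCGBWMYCTTKTDVCTTGGGTTGTMTGCGC), then reverse for 5'→3'.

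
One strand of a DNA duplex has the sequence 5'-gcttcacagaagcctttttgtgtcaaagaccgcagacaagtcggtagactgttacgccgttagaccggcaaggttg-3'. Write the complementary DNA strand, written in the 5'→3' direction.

The complement of GCTTCACAGAAGCCTTTTTGTGTCAAAGACCGCAGACAAGTCGGTAGACTGTTACGCCGTTAGACCGGCAAGGTTG is CGAAGTGTCTTCGGAAAAACACAGTTTCTGGCGTCTGTTCAGCCATCTGACAATGCGGCAATCTGGCCGTTCCAAC (A↔T, G↔C). DNA strands are antiparallel, so the complementary strand runs 3'→5'; reversing gives the 5'→3' form.

5′-CAACCTTGCCGGTCTAACGGCGTAACAGTCTACCGACTTGTCTGCGGTCTTTGACACAAAAAGGCTTCTGTGAAGC-3′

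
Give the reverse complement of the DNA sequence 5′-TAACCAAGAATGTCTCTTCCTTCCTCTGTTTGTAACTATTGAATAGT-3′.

Reading the sequence 3'→5' and pairing each base (A↔T, G↔C) gives the reverse complement directly.

5'-ACTATTCAATAGTTACAAACAGAGGAAGGAAGAGACATTCTTGGTTA-3'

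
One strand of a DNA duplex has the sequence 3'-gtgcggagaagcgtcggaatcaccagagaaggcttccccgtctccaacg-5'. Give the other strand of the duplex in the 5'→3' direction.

The strand is given 3'→5', so its complement runs 5'→3' in the same left-to-right order: pair each base A↔T, G↔C.

5'-CACGCCTCTTCGCAGCCTTAGTGGTCTCTTCCGAAGGGGCAGAGGTTGC-3'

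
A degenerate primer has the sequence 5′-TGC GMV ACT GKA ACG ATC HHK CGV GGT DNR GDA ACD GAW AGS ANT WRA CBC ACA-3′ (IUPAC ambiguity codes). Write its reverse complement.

Standard pairs A↔T, G↔C; ambiguity codes pair R↔Y, M↔K, W↔W, S↔S, B↔V, D↔H, N↔N. Complement (ACGCKBTGACMTTGCTAGDDMGCBCCAHNYCHTTGHCTWTCSTNAWYTGVGTGT), then reverse for 5'→3'.

5'-TGTGVGTYWANTSCTWTCHGTTHCYNHACCBCGMDDGATCGTTMCAGTBKCGCA-3'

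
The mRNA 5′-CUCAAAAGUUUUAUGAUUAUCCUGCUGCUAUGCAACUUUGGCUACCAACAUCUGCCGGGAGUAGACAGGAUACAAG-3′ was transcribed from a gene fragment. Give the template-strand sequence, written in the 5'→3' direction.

Replace U with T to get the coding DNA strand: CTCAAAAGTTTTATGATTATCCTGCTGCTATGCAACTTTGGCTACCAACATCTGCCGGGAGTAGACAGGATACAAG. The template strand is its reverse complement (complement GAGTTTTCAAAATACTAATAGGACGACGATACGTTGAAACCGATGGTTGTAGACGGCCCTCATCTGTCCTATGTTC, then reverse).

5'-CTTGTATCCTGTCTACTCCCGGCAGATGTTGGTAGCCAAAGTTGCATAGCAGCAGGATAATCATAAAACTTTTGAG-3'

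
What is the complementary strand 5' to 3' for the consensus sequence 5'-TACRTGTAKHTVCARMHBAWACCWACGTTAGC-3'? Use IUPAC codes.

Standard pairs A↔T, G↔C; ambiguity codes pair R↔Y, M↔K, W↔W, B↔V, H↔D. Complement (ATGYACATMDABGTYKDVTWTGGWTGCAATCG), then reverse for 5'→3'.

5′-GCTAACGTWGGTWTVDKYTGBADMTACAYGTA-3′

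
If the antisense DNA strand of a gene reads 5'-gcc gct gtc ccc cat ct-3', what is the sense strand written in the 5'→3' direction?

The coding strand is complementary and antiparallel to the template: take the complement (A↔T, G↔C) and reverse.

5'-AGATGGGGGACAGCGGC-3'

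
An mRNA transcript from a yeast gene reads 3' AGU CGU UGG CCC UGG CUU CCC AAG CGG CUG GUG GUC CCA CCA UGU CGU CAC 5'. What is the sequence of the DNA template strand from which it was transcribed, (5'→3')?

Written 5'→3' the mRNA is CACUGCUGUACCACCCUGGUGGUCGGCGAACCCUUCGGUCCCGGUUGCUGA, so the coding DNA strand is CACTGCTGTACCACCCTGGTGGTCGGCGAACCCTTCGGTCCCGGTTGCTGA. The template is its reverse complement.

5'-TCAGCAACCGGGACCGAAGGGTTCGCCGACCACCAGGGTGGTACAGCAGTG-3'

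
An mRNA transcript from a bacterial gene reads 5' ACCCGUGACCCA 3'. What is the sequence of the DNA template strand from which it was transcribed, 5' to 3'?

Replace U with T to get the coding DNA strand: ACCCGTGACCCA. The template strand is its reverse complement (complement TGGGCACTGGGT, then reverse).

5'-TGGGTCACGGGT-3'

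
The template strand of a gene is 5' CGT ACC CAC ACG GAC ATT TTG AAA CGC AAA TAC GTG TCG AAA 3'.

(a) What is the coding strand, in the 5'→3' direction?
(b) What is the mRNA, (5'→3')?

(a) 5'-TTTCGACACGTATTTGCGTTTCAAAATGTCCGTGTGGGTACG-3'
(b) 5′-UUUCGACACGUAUUUGCGUUUCAAAAUGUCCGUGUGGGUACG-3′

(a) The coding strand is the reverse complement of the template: complement GCATGGGTGTGCCTGTAAAACTTTGCGTTTATGCACAGCTTT, then reverse.
(b) mRNA has the coding-strand sequence with T→U.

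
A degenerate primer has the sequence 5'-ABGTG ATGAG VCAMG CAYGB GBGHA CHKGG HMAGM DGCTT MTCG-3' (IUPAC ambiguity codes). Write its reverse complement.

Standard pairs A↔T, G↔C; ambiguity codes pair Y↔R, M↔K, B↔V, D↔H. Complement (TVCACTACTCBGTKCGTRCVCVCDTGDMCCDKTCKHCGAAKAGC), then reverse for 5'→3'.

5'-CGAKAAGCHKCTKDCCMDGTDCVCVCRTGCKTGBCTCATCACVT-3'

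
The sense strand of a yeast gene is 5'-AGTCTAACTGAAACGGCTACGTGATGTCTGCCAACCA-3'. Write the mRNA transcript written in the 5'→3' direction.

5'-AGUCUAACUGAAACGGCUACGUGAUGUCUGCCAACCA-3'

mRNA has the coding-strand sequence with U in place of T.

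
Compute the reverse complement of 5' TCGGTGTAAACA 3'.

Complement each base (A↔T, G↔C): AGCCACATTTGT. Then reverse.

5'-TGTTTACACCGA-3'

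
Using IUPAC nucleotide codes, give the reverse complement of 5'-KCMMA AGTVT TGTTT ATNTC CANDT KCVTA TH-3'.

5'-DATABGMAHNTGGANATAAACAABACTTKKGM-3'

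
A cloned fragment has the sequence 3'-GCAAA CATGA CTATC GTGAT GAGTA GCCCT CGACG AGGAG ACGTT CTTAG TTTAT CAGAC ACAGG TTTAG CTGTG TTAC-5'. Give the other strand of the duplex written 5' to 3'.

The strand is given 3'→5', so its complement runs 5'→3' in the same left-to-right order: pair each base A↔T, G↔C.

5′-CGTTTGTACTGATAGCACTACTCATCGGGAGCTGCTCCTCTGCAAGAATCAAATAGTCTGTGTCCAAATCGACACAATG-3′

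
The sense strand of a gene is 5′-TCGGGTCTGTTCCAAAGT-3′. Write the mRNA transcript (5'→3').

mRNA has the coding-strand sequence with U in place of T.

5'-UCGGGUCUGUUCCAAAGU-3'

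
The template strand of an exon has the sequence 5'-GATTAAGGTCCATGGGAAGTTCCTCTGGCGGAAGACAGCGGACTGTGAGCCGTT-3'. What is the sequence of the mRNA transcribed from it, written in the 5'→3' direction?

5'-AACGGCUCACAGUCCGCUGUCUUCCGCCAGAGGAACUUCCCAUGGACCUUAAUC-3'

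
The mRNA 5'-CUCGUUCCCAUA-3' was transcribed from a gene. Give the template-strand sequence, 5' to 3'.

5'-TATGGGAACGAG-3'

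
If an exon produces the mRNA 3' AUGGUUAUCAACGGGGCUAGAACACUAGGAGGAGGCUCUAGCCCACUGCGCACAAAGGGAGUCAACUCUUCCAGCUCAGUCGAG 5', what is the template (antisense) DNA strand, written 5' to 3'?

Written 5'→3' the mRNA is GAGCUGACUCGACCUUCUCAACUGAGGGAAACACGCGUCACCCGAUCUCGGAGGAGGAUCACAAGAUCGGGGCAACUAUUGGUA, so the coding DNA strand is GAGCTGACTCGACCTTCTCAACTGAGGGAAACACGCGTCACCCGATCTCGGAGGAGGATCACAAGATCGGGGCAACTATTGGTA. The template is its reverse complement.

5'-TACCAATAGTTGCCCCGATCTTGTGATCCTCCTCCGAGATCGGGTGACGCGTGTTTCCCTCAGTTGAGAAGGTCGAGTCAGCTC-3'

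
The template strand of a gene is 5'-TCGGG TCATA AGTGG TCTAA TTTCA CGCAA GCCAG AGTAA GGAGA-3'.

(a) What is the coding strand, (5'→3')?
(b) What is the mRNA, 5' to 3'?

(a) 5'-TCTCCTTACTCTGGCTTGCGTGAAATTAGACCACTTATGACCCGA-3'
(b) 5′-UCUCCUUACUCUGGCUUGCGUGAAAUUAGACCACUUAUGACCCGA-3′

(a) The coding strand is the reverse complement of the template: complement AGCCCAGTATTCACCAGATTAAAGTGCGTTCGGTCTCATTCCTCT, then reverse.
(b) mRNA has the coding-strand sequence with T→U.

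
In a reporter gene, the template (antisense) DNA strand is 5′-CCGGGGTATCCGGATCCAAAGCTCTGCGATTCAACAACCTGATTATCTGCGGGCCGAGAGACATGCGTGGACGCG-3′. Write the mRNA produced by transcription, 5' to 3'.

5'-CGCGUCCACGCAUGUCUCUCGGCCCGCAGAUAAUCAGGUUGUUGAAUCGCAGAGCUUUGGAUCCGGAUACCCCGG-3'

RNA polymerase reads the template 3'→5' and synthesizes mRNA 5'→3' by base-pairing (A→U, T→A, G↔C). The complement of the template is GGCCCCATAGGCCTAGGTTTCGAGACGCTAAGTTGTTGGACTAATAGACGCCCGGCTCTCTGTACGCACCTGCGC; antiparallel, so 5'→3' the coding strand is CGCGTCCACGCATGTCTCTCGGCCCGCAGATAATCAGGTTGTTGAATCGCAGAGCTTTGGATCCGGATACCCCGG. Replace T with U for the mRNA.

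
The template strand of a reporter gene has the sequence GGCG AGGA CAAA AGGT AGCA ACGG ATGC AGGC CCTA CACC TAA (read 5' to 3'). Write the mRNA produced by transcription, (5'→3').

5'-UUAGGUGUAGGGCCUGCAUCCGUUGCUACCUUUUGUCCUCGCC-3'

The mRNA has the sequence of the coding strand (reverse complement of the template) with T→U. Reverse complement of GGCGAGGACAAAAGGTAGCAACGGATGCAGGCCCTACACCTAA is TTAGGTGTAGGGCCTGCATCCGTTGCTACCTTTTGTCCTCGCC; then T→U.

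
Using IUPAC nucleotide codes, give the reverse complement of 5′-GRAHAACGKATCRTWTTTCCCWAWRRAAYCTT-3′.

5'-AAGRTTYYWTWGGGAAAWAYGATMCGTTDTYC-3'

Standard pairs A↔T, G↔C; ambiguity codes pair R↔Y, K↔M, W↔W, H↔D. Complement (CYTDTTGCMTAGYAWAAAGGGWTWYYTTRGAA), then reverse for 5'→3'.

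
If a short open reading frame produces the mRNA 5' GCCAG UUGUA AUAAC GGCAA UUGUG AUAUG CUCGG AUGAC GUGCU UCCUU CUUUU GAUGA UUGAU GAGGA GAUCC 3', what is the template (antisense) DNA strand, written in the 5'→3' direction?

Replace U with T to get the coding DNA strand: GCCAGTTGTAATAACGGCAATTGTGATATGCTCGGATGACGTGCTTCCTTCTTTTGATGATTGATGAGGAGATCC. The template strand is its reverse complement (complement CGGTCAACATTATTGCCGTTAACACTATACGAGCCTACTGCACGAAGGAAGAAAACTACTAACTACTCCTCTAGG, then reverse).

5'-GGATCTCCTCATCAATCATCAAAAGAAGGAAGCACGTCATCCGAGCATATCACAATTGCCGTTATTACAACTGGC-3'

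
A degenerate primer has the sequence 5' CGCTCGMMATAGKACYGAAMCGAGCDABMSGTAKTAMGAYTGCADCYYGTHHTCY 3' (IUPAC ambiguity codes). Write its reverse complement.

5′-RGADDACRRGHTGCARTCKTAMTACSKVTHGCTCGKTTCRGTMCTATKKCGAGCG-3′

Standard pairs A↔T, G↔C; ambiguity codes pair Y↔R, M↔K, S↔S, B↔V, D↔H. Complement (GCGAGCKKTATCMTGRCTTKGCTCGHTVKSCATMATKCTRACGTHGRRCADDAGR), then reverse for 5'→3'.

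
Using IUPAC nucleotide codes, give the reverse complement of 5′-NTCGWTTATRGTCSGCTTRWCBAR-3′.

Standard pairs A↔T, G↔C; ambiguity codes pair R↔Y, W↔W, S↔S, B↔V, N↔N. Complement (NAGCWAATAYCAGSCGAAYWGVTY), then reverse for 5'→3'.

5'-YTVGWYAAGCSGACYATAAWCGAN-3'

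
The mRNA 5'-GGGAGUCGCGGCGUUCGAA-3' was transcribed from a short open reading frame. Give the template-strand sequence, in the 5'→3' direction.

Replace U with T to get the coding DNA strand: GGGAGTCGCGGCGTTCGAA. The template strand is its reverse complement (complement CCCTCAGCGCCGCAAGCTT, then reverse).

5'-TTCGAACGCCGCGACTCCC-3'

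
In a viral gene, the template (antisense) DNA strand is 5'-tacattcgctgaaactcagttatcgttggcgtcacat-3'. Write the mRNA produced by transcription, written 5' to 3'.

The mRNA has the sequence of the coding strand (reverse complement of the template) with T→U. Reverse complement of TACATTCGCTGAAACTCAGTTATCGTTGGCGTCACAT is ATGTGACGCCAACGATAACTGAGTTTCAGCGAATGTA; then T→U.

5'-AUGUGACGCCAACGAUAACUGAGUUUCAGCGAAUGUA-3'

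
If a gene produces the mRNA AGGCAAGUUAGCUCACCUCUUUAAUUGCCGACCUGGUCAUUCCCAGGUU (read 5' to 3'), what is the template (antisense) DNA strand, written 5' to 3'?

5'-AACCTGGGAATGACCAGGTCGGCAATTAAAGAGGTGAGCTAACTTGCCT-3'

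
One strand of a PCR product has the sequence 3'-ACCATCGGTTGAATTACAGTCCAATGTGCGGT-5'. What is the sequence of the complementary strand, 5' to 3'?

5'-TGGTAGCCAACTTAATGTCAGGTTACACGCCA-3'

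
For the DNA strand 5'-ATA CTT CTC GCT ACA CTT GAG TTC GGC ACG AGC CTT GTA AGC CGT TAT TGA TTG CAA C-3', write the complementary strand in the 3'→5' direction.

Base-pairing A↔T, G↔C gives the complement. The complementary strand is antiparallel, so paired with a 5'→3' strand it runs 3'→5'.

3'-TATGAAGAGCGATGTGAACTCAAGCCGTGCTCGGAACATTCGGCAATAACTAACGTTG-5'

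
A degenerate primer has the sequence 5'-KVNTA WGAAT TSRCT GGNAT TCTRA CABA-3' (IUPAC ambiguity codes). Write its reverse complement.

5'-TVTGTYAGAATNCCAGYSAATTCWTANBM-3'

Standard pairs A↔T, G↔C; ambiguity codes pair R↔Y, K↔M, W↔W, S↔S, B↔V, N↔N. Complement (MBNATWCTTAASYGACCNTAAGAYTGTVT), then reverse for 5'→3'.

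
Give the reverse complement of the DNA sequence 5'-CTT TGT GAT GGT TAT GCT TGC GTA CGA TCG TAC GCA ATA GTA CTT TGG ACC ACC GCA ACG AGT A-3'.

5'-TACTCGTTGCGGTGGTCCAAAGTACTATTGCGTACGATCGTACGCAAGCATAACCATCACAAAG-3'

Reading the sequence 3'→5' and pairing each base (A↔T, G↔C) gives the reverse complement directly.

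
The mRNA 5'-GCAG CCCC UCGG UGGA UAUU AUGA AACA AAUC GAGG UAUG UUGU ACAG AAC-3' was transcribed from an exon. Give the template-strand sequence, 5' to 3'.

Replace U with T to get the coding DNA strand: GCAGCCCCTCGGTGGATATTATGAAACAAATCGAGGTATGTTGTACAGAAC. The template strand is its reverse complement (complement CGTCGGGGAGCCACCTATAATACTTTGTTTAGCTCCATACAACATGTCTTG, then reverse).

5'-GTTCTGTACAACATACCTCGATTTGTTTCATAATATCCACCGAGGGGCTGC-3'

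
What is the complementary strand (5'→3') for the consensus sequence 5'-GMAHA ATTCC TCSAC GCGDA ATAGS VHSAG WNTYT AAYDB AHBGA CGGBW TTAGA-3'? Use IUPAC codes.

5'-TCTAAWVCCGTCVDTVHRTTARANWCTSDBSCTATTHCGCGTSGAGGAATTDTKC-3'

Standard pairs A↔T, G↔C; ambiguity codes pair Y↔R, M↔K, W↔W, S↔S, B↔V, D↔H, N↔N. Complement (CKTDTTAAGGAGSTGCGCHTTATCSBDSTCWNARATTRHVTDVCTGCCVWAATCT), then reverse for 5'→3'.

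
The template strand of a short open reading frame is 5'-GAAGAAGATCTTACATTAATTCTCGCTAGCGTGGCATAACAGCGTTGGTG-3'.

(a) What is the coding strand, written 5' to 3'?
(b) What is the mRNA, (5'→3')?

(a) 5'-CACCAACGCTGTTATGCCACGCTAGCGAGAATTAATGTAAGATCTTCTTC-3'
(b) 5'-CACCAACGCUGUUAUGCCACGCUAGCGAGAAUUAAUGUAAGAUCUUCUUC-3'

(a) The coding strand is the reverse complement of the template: complement CTTCTTCTAGAATGTAATTAAGAGCGATCGCACCGTATTGTCGCAACCAC, then reverse.
(b) mRNA has the coding-strand sequence with T→U.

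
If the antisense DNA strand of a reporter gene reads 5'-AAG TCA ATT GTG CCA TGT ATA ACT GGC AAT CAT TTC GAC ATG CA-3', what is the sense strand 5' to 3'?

5'-TGCATGTCGAAATGATTGCCAGTTATACATGGCACAATTGACTT-3'

The coding strand is complementary and antiparallel to the template: take the complement (A↔T, G↔C) and reverse.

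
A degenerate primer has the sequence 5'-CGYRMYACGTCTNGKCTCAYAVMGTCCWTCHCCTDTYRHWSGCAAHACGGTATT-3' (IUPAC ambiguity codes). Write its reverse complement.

Standard pairs A↔T, G↔C; ambiguity codes pair R↔Y, M↔K, W↔W, S↔S, D↔H, V↔B, N↔N. Complement (GCRYKRTGCAGANCMGAGTRTBKCAGGWAGDGGAHARYDWSCGTTDTGCCATAA), then reverse for 5'→3'.

5'-AATACCGTDTTGCSWDYRAHAGGDGAWGGACKBTRTGAGMCNAGACGTRKYRCG-3'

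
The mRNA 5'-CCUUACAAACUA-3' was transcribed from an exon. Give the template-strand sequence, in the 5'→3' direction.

5'-TAGTTTGTAAGG-3'

Replace U with T to get the coding DNA strand: CCTTACAAACTA. The template strand is its reverse complement (complement GGAATGTTTGAT, then reverse).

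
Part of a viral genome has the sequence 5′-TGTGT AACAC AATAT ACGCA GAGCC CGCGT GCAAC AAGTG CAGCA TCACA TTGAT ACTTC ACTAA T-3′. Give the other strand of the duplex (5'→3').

Pairing A↔T and G↔C gives ACACATTGTGTTATATGCGTCTCGGGCGCACGTTGTTCACGTCGTAGTGTAACTATGAAGTGATTA, running 3'→5'. Reverse for the 5'→3' convention.

5′-ATTAGTGAAGTATCAATGTGATGCTGCACTTGTTGCACGCGGGCTCTGCGTATATTGTGTTACACA-3′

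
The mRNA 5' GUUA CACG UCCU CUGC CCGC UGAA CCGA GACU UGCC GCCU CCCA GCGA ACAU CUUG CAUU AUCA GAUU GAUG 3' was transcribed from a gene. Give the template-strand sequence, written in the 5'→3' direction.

Replace U with T to get the coding DNA strand: GTTACACGTCCTCTGCCCGCTGAACCGAGACTTGCCGCCTCCCAGCGAACATCTTGCATTATCAGATTGATG. The template strand is its reverse complement (complement CAATGTGCAGGAGACGGGCGACTTGGCTCTGAACGGCGGAGGGTCGCTTGTAGAACGTAATAGTCTAACTAC, then reverse).

5'-CATCAATCTGATAATGCAAGATGTTCGCTGGGAGGCGGCAAGTCTCGGTTCAGCGGGCAGAGGACGTGTAAC-3'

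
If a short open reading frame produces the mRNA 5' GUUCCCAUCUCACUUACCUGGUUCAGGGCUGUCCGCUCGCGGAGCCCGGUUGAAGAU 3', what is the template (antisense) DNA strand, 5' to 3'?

Replace U with T to get the coding DNA strand: GTTCCCATCTCACTTACCTGGTTCAGGGCTGTCCGCTCGCGGAGCCCGGTTGAAGAT. The template strand is its reverse complement (complement CAAGGGTAGAGTGAATGGACCAAGTCCCGACAGGCGAGCGCCTCGGGCCAACTTCTA, then reverse).

5'-ATCTTCAACCGGGCTCCGCGAGCGGACAGCCCTGAACCAGGTAAGTGAGATGGGAAC-3'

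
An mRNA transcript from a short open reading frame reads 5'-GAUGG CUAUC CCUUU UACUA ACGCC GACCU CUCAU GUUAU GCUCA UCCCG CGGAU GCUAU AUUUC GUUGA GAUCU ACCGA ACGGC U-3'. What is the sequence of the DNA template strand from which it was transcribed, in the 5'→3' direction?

Replace U with T to get the coding DNA strand: GATGGCTATCCCTTTTACTAACGCCGACCTCTCATGTTATGCTCATCCCGCGGATGCTATATTTCGTTGAGATCTACCGAACGGCT. The template strand is its reverse complement (complement CTACCGATAGGGAAAATGATTGCGGCTGGAGAGTACAATACGAGTAGGGCGCCTACGATATAAAGCAACTCTAGATGGCTTGCCGA, then reverse).

5'-AGCCGTTCGGTAGATCTCAACGAAATATAGCATCCGCGGGATGAGCATAACATGAGAGGTCGGCGTTAGTAAAAGGGATAGCCATC-3'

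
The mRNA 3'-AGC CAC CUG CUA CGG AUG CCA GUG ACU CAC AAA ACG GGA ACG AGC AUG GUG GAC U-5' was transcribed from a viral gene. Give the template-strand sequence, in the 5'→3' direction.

5'-TCGGTGGACGATGCCTACGGTCACTGAGTGTTTTGCCCTTGCTCGTACCACCTGA-3'

Written 5'→3' the mRNA is UCAGGUGGUACGAGCAAGGGCAAAACACUCAGUGACCGUAGGCAUCGUCCACCGA, so the coding DNA strand is TCAGGTGGTACGAGCAAGGGCAAAACACTCAGTGACCGTAGGCATCGTCCACCGA. The template is its reverse complement.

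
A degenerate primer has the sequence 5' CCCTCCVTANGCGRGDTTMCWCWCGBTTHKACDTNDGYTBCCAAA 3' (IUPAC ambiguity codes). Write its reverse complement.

Standard pairs A↔T, G↔C; ambiguity codes pair R↔Y, M↔K, W↔W, B↔V, D↔H, N↔N. Complement (GGGAGGBATNCGCYCHAAKGWGWGCVAADMTGHANHCRAVGGTTT), then reverse for 5'→3'.

5′-TTTGGVARCHNAHGTMDAAVCGWGWGKAAHCYCGCNTABGGAGGG-3′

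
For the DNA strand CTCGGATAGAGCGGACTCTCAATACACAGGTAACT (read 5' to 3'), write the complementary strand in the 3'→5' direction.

3'-GAGCCTATCTCGCCTGAGAGTTATGTGTCCATTGA-5'

Base-pairing A↔T, G↔C gives the complement. The complementary strand is antiparallel, so paired with a 5'→3' strand it runs 3'→5'.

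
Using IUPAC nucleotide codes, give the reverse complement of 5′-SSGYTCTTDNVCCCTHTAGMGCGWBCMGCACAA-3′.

5'-TTGTGCKGVWCGCKCTADAGGGBNHAAGARCSS-3'

Standard pairs A↔T, G↔C; ambiguity codes pair Y↔R, M↔K, W↔W, S↔S, B↔V, D↔H, N↔N. Complement (SSCRAGAAHNBGGGADATCKCGCWVGKCGTGTT), then reverse for 5'→3'.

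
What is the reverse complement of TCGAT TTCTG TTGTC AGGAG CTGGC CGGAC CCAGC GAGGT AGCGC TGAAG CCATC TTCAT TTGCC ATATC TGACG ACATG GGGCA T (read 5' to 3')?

5'-ATGCCCCATGTCGTCAGATATGGCAAATGAAGATGGCTTCAGCGCTACCTCGCTGGGTCCGGCCAGCTCCTGACAACAGAAATCGA-3'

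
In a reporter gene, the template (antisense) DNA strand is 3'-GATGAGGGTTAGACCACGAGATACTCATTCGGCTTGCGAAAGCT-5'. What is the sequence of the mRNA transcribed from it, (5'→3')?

Reading the template 3'→5' as shown, RNA polymerase pairs each base (A→U, T→A, G↔C) to build mRNA 5'→3' directly.

5'-CUACUCCCAAUCUGGUGCUCUAUGAGUAAGCCGAACGCUUUCGA-3'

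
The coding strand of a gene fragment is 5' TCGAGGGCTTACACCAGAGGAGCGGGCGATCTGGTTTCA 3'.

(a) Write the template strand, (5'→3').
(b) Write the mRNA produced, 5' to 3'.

(a) 5'-TGAAACCAGATCGCCCGCTCCTCTGGTGTAAGCCCTCGA-3'
(b) 5′-UCGAGGGCUUACACCAGAGGAGCGGGCGAUCUGGUUUCA-3′

(a) The template strand is the reverse complement of the coding strand: complement AGCTCCCGAATGTGGTCTCCTCGCCCGCTAGACCAAAGT, then reverse.
(b) mRNA matches the coding strand with T→U.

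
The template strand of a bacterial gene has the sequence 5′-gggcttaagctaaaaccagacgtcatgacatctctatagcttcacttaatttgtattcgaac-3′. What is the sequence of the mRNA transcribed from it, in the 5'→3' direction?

5′-GUUCGAAUACAAAUUAAGUGAAGCUAUAGAGAUGUCAUGACGUCUGGUUUUAGCUUAAGCCC-3′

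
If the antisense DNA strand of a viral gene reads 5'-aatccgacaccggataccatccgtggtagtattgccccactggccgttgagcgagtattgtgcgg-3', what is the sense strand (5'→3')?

The coding strand is complementary and antiparallel to the template: take the complement (A↔T, G↔C) and reverse.

5'-CCGCACAATACTCGCTCAACGGCCAGTGGGGCAATACTACCACGGATGGTATCCGGTGTCGGATT-3'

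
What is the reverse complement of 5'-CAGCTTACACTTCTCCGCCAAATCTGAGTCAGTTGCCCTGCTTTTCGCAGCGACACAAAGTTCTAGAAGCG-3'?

5'-CGCTTCTAGAACTTTGTGTCGCTGCGAAAAGCAGGGCAACTGACTCAGATTTGGCGGAGAAGTGTAAGCTG-3'

Reading the sequence 3'→5' and pairing each base (A↔T, G↔C) gives the reverse complement directly.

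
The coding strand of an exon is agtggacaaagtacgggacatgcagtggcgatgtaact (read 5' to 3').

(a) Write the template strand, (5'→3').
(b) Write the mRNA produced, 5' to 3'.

(a) 5'-AGTTACATCGCCACTGCATGTCCCGTACTTTGTCCACT-3'
(b) 5'-AGUGGACAAAGUACGGGACAUGCAGUGGCGAUGUAACU-3'

(a) The template strand is the reverse complement of the coding strand: complement TCACCTGTTTCATGCCCTGTACGTCACCGCTACATTGA, then reverse.
(b) mRNA matches the coding strand with T→U.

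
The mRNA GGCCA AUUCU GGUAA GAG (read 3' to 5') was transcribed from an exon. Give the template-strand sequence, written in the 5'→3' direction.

5'-CCGGTTAAGACCATTCTC-3'

Written 5'→3' the mRNA is GAGAAUGGUCUUAACCGG, so the coding DNA strand is GAGAATGGTCTTAACCGG. The template is its reverse complement.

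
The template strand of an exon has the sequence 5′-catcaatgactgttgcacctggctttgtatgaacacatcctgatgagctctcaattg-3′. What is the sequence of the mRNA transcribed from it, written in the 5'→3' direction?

5′-CAAUUGAGAGCUCAUCAGGAUGUGUUCAUACAAAGCCAGGUGCAACAGUCAUUGAUG-3′

RNA polymerase reads the template 3'→5' and synthesizes mRNA 5'→3' by base-pairing (A→U, T→A, G↔C). The complement of the template is GTAGTTACTGACAACGTGGACCGAAACATACTTGTGTAGGACTACTCGAGAGTTAAC; antiparallel, so 5'→3' the coding strand is CAATTGAGAGCTCATCAGGATGTGTTCATACAAAGCCAGGTGCAACAGTCATTGATG. Replace T with U for the mRNA.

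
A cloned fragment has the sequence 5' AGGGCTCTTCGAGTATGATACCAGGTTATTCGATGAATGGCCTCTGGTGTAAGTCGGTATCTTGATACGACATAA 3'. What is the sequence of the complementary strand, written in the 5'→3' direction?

The complement of AGGGCTCTTCGAGTATGATACCAGGTTATTCGATGAATGGCCTCTGGTGTAAGTCGGTATCTTGATACGACATAA is TCCCGAGAAGCTCATACTATGGTCCAATAAGCTACTTACCGGAGACCACATTCAGCCATAGAACTATGCTGTATT (A↔T, G↔C). DNA strands are antiparallel, so the complementary strand runs 3'→5'; reversing gives the 5'→3' form.

5'-TTATGTCGTATCAAGATACCGACTTACACCAGAGGCCATTCATCGAATAACCTGGTATCATACTCGAAGAGCCCT-3'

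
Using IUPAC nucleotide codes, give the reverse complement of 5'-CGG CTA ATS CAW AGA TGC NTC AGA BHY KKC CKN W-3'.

Standard pairs A↔T, G↔C; ambiguity codes pair Y↔R, K↔M, W↔W, S↔S, B↔V, H↔D, N↔N. Complement (GCCGATTASGTWTCTACGNAGTCTVDRMMGGMNW), then reverse for 5'→3'.

5'-WNMGGMMRDVTCTGANGCATCTWTGSATTAGCCG-3'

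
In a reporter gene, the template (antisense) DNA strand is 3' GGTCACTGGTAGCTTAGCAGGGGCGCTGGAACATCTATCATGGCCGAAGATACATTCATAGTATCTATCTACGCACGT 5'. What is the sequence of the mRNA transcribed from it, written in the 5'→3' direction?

Reading the template 3'→5' as shown, RNA polymerase pairs each base (A→U, T→A, G↔C) to build mRNA 5'→3' directly.

5'-CCAGUGACCAUCGAAUCGUCCCCGCGACCUUGUAGAUAGUACCGGCUUCUAUGUAAGUAUCAUAGAUAGAUGCGUGCA-3'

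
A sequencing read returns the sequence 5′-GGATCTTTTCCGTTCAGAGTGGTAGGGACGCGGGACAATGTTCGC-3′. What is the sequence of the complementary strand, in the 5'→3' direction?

Pairing A↔T and G↔C gives CCTAGAAAAGGCAAGTCTCACCATCCCTGCGCCCTGTTACAAGCG, running 3'→5'. Reverse for the 5'→3' convention.

5'-GCGAACATTGTCCCGCGTCCCTACCACTCTGAACGGAAAAGATCC-3'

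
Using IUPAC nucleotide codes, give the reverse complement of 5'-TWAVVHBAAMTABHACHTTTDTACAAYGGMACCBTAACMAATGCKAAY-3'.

5'-RTTMGCATTKGTTAVGGTKCCRTTGTAHAAADGTDVTAKTTVDBBTWA-3'

Standard pairs A↔T, G↔C; ambiguity codes pair Y↔R, M↔K, W↔W, B↔V, D↔H. Complement (AWTBBDVTTKATVDTGDAAAHATGTTRCCKTGGVATTGKTTACGMTTR), then reverse for 5'→3'.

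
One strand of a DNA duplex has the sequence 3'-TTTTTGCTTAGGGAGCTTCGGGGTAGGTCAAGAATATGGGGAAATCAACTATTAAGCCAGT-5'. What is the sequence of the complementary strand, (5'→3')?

The strand is given 3'→5', so its complement runs 5'→3' in the same left-to-right order: pair each base A↔T, G↔C.

5'-AAAAACGAATCCCTCGAAGCCCCATCCAGTTCTTATACCCCTTTAGTTGATAATTCGGTCA-3'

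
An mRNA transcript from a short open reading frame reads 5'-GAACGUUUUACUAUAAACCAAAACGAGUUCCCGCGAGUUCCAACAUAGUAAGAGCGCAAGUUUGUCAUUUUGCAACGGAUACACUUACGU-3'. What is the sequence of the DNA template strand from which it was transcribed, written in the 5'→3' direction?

Replace U with T to get the coding DNA strand: GAACGTTTTACTATAAACCAAAACGAGTTCCCGCGAGTTCCAACATAGTAAGAGCGCAAGTTTGTCATTTTGCAACGGATACACTTACGT. The template strand is its reverse complement (complement CTTGCAAAATGATATTTGGTTTTGCTCAAGGGCGCTCAAGGTTGTATCATTCTCGCGTTCAAACAGTAAAACGTTGCCTATGTGAATGCA, then reverse).

5'-ACGTAAGTGTATCCGTTGCAAAATGACAAACTTGCGCTCTTACTATGTTGGAACTCGCGGGAACTCGTTTTGGTTTATAGTAAAACGTTC-3'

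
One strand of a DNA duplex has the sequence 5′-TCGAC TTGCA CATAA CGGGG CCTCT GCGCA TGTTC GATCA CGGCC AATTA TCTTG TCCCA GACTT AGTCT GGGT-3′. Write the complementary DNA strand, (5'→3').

The complement of TCGACTTGCACATAACGGGGCCTCTGCGCATGTTCGATCACGGCCAATTATCTTGTCCCAGACTTAGTCTGGGT is AGCTGAACGTGTATTGCCCCGGAGACGCGTACAAGCTAGTGCCGGTTAATAGAACAGGGTCTGAATCAGACCCA (A↔T, G↔C). DNA strands are antiparallel, so the complementary strand runs 3'→5'; reversing gives the 5'→3' form.

5′-ACCCAGACTAAGTCTGGGACAAGATAATTGGCCGTGATCGAACATGCGCAGAGGCCCCGTTATGTGCAAGTCGA-3′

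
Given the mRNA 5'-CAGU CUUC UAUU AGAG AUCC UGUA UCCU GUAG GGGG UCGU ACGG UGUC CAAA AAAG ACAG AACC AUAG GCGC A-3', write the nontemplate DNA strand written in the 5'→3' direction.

The coding DNA strand has the same 5'→3' sequence as the mRNA with U replaced by T.

5′-CAGTCTTCTATTAGAGATCCTGTATCCTGTAGGGGGTCGTACGGTGTCCAAAAAAGACAGAACCATAGGCGCA-3′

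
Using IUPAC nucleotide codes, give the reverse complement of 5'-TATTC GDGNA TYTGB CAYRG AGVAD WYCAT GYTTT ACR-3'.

Standard pairs A↔T, G↔C; ambiguity codes pair R↔Y, W↔W, B↔V, D↔H, N↔N. Complement (ATAAGCHCNTARACVGTRYCTCBTHWRGTACRAAATGY), then reverse for 5'→3'.

5′-YGTAAARCATGRWHTBCTCYRTGVCARATNCHCGAATA-3′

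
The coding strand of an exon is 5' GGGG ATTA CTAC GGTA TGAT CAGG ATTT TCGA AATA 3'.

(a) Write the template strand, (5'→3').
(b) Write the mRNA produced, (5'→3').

(a) The template strand is the reverse complement of the coding strand: complement CCCCTAATGATGCCATACTAGTCCTAAAAGCTTTAT, then reverse.
(b) mRNA matches the coding strand with T→U.

(a) 5′-TATTTCGAAAATCCTGATCATACCGTAGTAATCCCC-3′
(b) 5'-GGGGAUUACUACGGUAUGAUCAGGAUUUUCGAAAUA-3'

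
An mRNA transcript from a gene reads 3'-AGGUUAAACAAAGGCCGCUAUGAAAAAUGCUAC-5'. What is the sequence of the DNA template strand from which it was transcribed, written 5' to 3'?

Written 5'→3' the mRNA is CAUCGUAAAAAGUAUCGCCGGAAACAAAUUGGA, so the coding DNA strand is CATCGTAAAAAGTATCGCCGGAAACAAATTGGA. The template is its reverse complement.

5'-TCCAATTTGTTTCCGGCGATACTTTTTACGATG-3'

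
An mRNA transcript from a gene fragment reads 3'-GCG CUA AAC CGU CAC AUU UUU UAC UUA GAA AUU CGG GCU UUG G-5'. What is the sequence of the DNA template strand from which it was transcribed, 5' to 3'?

Written 5'→3' the mRNA is GGUUUCGGGCUUAAAGAUUCAUUUUUUACACUGCCAAAUCGCG, so the coding DNA strand is GGTTTCGGGCTTAAAGATTCATTTTTTACACTGCCAAATCGCG. The template is its reverse complement.

5′-CGCGATTTGGCAGTGTAAAAAATGAATCTTTAAGCCCGAAACC-3′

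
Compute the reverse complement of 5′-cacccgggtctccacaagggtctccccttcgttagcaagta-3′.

Complement each base (A↔T, G↔C): GTGGGCCCAGAGGTGTTCCCAGAGGGGAAGCAATCGTTCAT. Then reverse.

5'-TACTTGCTAACGAAGGGGAGACCCTTGTGGAGACCCGGGTG-3'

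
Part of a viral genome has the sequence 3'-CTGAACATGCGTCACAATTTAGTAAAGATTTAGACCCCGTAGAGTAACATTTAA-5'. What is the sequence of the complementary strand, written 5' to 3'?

5'-GACTTGTACGCAGTGTTAAATCATTTCTAAATCTGGGGCATCTCATTGTAAATT-3'

The strand is given 3'→5', so its complement runs 5'→3' in the same left-to-right order: pair each base A↔T, G↔C.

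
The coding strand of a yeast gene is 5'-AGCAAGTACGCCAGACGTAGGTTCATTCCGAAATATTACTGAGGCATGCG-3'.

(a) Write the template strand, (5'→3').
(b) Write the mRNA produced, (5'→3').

(a) The template strand is the reverse complement of the coding strand: complement TCGTTCATGCGGTCTGCATCCAAGTAAGGCTTTATAATGACTCCGTACGC, then reverse.
(b) mRNA matches the coding strand with T→U.

(a) 5'-CGCATGCCTCAGTAATATTTCGGAATGAACCTACGTCTGGCGTACTTGCT-3'
(b) 5'-AGCAAGUACGCCAGACGUAGGUUCAUUCCGAAAUAUUACUGAGGCAUGCG-3'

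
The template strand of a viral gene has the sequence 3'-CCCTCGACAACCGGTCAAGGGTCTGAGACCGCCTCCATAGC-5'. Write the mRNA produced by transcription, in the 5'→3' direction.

Reading the template 3'→5' as shown, RNA polymerase pairs each base (A→U, T→A, G↔C) to build mRNA 5'→3' directly.

5'-GGGAGCUGUUGGCCAGUUCCCAGACUCUGGCGGAGGUAUCG-3'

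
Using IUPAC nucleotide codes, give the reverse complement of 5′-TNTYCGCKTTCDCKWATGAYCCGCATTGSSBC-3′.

Standard pairs A↔T, G↔C; ambiguity codes pair Y↔R, K↔M, W↔W, S↔S, B↔V, D↔H, N↔N. Complement (ANARGCGMAAGHGMWTACTRGGCGTAACSSVG), then reverse for 5'→3'.

5′-GVSSCAATGCGGRTCATWMGHGAAMGCGRANA-3′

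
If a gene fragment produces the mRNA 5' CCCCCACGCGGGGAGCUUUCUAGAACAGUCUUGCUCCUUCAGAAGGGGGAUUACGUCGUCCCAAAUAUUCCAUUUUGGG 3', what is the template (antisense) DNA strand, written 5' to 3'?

5'-CCCAAAATGGAATATTTGGGACGACGTAATCCCCCTTCTGAAGGAGCAAGACTGTTCTAGAAAGCTCCCCGCGTGGGGG-3'

Replace U with T to get the coding DNA strand: CCCCCACGCGGGGAGCTTTCTAGAACAGTCTTGCTCCTTCAGAAGGGGGATTACGTCGTCCCAAATATTCCATTTTGGG. The template strand is its reverse complement (complement GGGGGTGCGCCCCTCGAAAGATCTTGTCAGAACGAGGAAGTCTTCCCCCTAATGCAGCAGGGTTTATAAGGTAAAACCC, then reverse).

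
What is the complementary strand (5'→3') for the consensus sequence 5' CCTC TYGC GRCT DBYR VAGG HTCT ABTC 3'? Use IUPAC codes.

5'-GAVTAGADCCTBYRVHAGYCGCRAGAGG-3'

Standard pairs A↔T, G↔C; ambiguity codes pair R↔Y, B↔V, D↔H. Complement (GGAGARCGCYGAHVRYBTCCDAGATVAG), then reverse for 5'→3'.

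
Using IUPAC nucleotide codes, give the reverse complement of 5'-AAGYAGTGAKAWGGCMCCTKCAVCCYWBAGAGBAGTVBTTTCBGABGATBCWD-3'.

Standard pairs A↔T, G↔C; ambiguity codes pair Y↔R, M↔K, W↔W, B↔V, D↔H. Complement (TTCRTCACTMTWCCGKGGAMGTBGGRWVTCTCVTCABVAAAGVCTVCTAVGWH), then reverse for 5'→3'.

5′-HWGVATCVTCVGAAAVBACTVCTCTVWRGGBTGMAGGKGCCWTMTCACTRCTT-3′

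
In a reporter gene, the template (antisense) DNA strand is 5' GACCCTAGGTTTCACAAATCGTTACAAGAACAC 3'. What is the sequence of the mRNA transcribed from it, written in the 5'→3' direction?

RNA polymerase reads the template 3'→5' and synthesizes mRNA 5'→3' by base-pairing (A→U, T→A, G↔C). The complement of the template is CTGGGATCCAAAGTGTTTAGCAATGTTCTTGTG; antiparallel, so 5'→3' the coding strand is GTGTTCTTGTAACGATTTGTGAAACCTAGGGTC. Replace T with U for the mRNA.

5′-GUGUUCUUGUAACGAUUUGUGAAACCUAGGGUC-3′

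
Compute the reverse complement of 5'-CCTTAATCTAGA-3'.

Complement each base (A↔T, G↔C): GGAATTAGATCT. Then reverse.

5'-TCTAGATTAAGG-3'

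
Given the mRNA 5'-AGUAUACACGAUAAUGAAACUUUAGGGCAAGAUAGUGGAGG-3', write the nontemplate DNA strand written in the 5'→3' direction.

5′-AGTATACACGATAATGAAACTTTAGGGCAAGATAGTGGAGG-3′

The coding DNA strand has the same 5'→3' sequence as the mRNA with U replaced by T.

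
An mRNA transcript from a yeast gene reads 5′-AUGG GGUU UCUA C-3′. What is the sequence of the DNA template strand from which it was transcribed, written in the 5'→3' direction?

Replace U with T to get the coding DNA strand: ATGGGGTTTCTAC. The template strand is its reverse complement (complement TACCCCAAAGATG, then reverse).

5'-GTAGAAACCCCAT-3'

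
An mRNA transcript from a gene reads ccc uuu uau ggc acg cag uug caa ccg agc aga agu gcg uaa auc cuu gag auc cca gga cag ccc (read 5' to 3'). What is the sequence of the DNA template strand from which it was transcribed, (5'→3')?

5'-GGGCTGTCCTGGGATCTCAAGGATTTACGCACTTCTGCTCGGTTGCAACTGCGTGCCATAAAAGGG-3'

Replace U with T to get the coding DNA strand: CCCTTTTATGGCACGCAGTTGCAACCGAGCAGAAGTGCGTAAATCCTTGAGATCCCAGGACAGCCC. The template strand is its reverse complement (complement GGGAAAATACCGTGCGTCAACGTTGGCTCGTCTTCACGCATTTAGGAACTCTAGGGTCCTGTCGGG, then reverse).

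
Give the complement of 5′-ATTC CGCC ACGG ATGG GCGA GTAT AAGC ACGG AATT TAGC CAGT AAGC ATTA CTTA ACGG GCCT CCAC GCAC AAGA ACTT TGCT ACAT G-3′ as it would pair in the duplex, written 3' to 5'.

Base-pairing A↔T, G↔C gives the complement. The complementary strand is antiparallel, so paired with a 5'→3' strand it runs 3'→5'.

3′-TAAGGCGGTGCCTACCCGCTCATATTCGTGCCTTAAATCGGTCATTCGTAATGAATTGCCCGGAGGTGCGTGTTCTTGAAACGATGTAC-5′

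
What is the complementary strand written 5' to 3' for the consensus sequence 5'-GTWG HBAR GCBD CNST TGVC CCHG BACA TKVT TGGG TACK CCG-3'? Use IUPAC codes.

5′-CGGMGTACCCAABMATGTVCDGGGBCAASNGHVGCYTVDCWAC-3′

Standard pairs A↔T, G↔C; ambiguity codes pair R↔Y, K↔M, W↔W, S↔S, B↔V, D↔H, N↔N. Complement (CAWCDVTYCGVHGNSAACBGGGDCVTGTAMBAACCCATGMGGC), then reverse for 5'→3'.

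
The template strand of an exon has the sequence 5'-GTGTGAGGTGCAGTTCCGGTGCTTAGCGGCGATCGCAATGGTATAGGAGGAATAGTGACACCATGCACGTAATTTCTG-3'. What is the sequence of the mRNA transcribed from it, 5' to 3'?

The mRNA has the sequence of the coding strand (reverse complement of the template) with T→U. Reverse complement of GTGTGAGGTGCAGTTCCGGTGCTTAGCGGCGATCGCAATGGTATAGGAGGAATAGTGACACCATGCACGTAATTTCTG is CAGAAATTACGTGCATGGTGTCACTATTCCTCCTATACCATTGCGATCGCCGCTAAGCACCGGAACTGCACCTCACAC; then T→U.

5'-CAGAAAUUACGUGCAUGGUGUCACUAUUCCUCCUAUACCAUUGCGAUCGCCGCUAAGCACCGGAACUGCACCUCACAC-3'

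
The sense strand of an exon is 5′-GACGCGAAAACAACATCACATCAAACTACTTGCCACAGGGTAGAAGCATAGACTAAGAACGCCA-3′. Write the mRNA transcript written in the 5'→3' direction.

mRNA has the coding-strand sequence with U in place of T.

5'-GACGCGAAAACAACAUCACAUCAAACUACUUGCCACAGGGUAGAAGCAUAGACUAAGAACGCCA-3'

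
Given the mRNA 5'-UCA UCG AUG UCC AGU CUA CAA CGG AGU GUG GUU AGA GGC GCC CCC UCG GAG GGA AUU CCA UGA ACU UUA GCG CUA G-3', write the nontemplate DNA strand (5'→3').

The coding DNA strand has the same 5'→3' sequence as the mRNA with U replaced by T.

5′-TCATCGATGTCCAGTCTACAACGGAGTGTGGTTAGAGGCGCCCCCTCGGAGGGAATTCCATGAACTTTAGCGCTAG-3′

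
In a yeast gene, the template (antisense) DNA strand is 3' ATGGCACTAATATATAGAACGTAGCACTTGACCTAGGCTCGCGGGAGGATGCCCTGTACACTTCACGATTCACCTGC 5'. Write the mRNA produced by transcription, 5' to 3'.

Reading the template 3'→5' as shown, RNA polymerase pairs each base (A→U, T→A, G↔C) to build mRNA 5'→3' directly.

5'-UACCGUGAUUAUAUAUCUUGCAUCGUGAACUGGAUCCGAGCGCCCUCCUACGGGACAUGUGAAGUGCUAAGUGGACG-3'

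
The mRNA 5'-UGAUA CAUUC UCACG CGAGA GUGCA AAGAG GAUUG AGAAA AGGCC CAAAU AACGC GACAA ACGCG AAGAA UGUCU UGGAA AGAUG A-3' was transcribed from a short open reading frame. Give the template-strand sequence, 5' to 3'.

Replace U with T to get the coding DNA strand: TGATACATTCTCACGCGAGAGTGCAAAGAGGATTGAGAAAAGGCCCAAATAACGCGACAAACGCGAAGAATGTCTTGGAAAGATGA. The template strand is its reverse complement (complement ACTATGTAAGAGTGCGCTCTCACGTTTCTCCTAACTCTTTTCCGGGTTTATTGCGCTGTTTGCGCTTCTTACAGAACCTTTCTACT, then reverse).

5'-TCATCTTTCCAAGACATTCTTCGCGTTTGTCGCGTTATTTGGGCCTTTTCTCAATCCTCTTTGCACTCTCGCGTGAGAATGTATCA-3'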